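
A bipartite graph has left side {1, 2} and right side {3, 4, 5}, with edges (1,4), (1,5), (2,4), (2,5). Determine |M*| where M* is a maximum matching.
2 (matching: (1,5), (2,4); upper bound min(|L|,|R|) = min(2,3) = 2)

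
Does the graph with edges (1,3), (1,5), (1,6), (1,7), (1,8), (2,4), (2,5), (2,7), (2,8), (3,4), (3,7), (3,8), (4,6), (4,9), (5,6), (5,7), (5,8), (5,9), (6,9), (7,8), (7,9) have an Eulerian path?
Yes (the graph is connected and exactly 2 vertices have odd degree: {1, 8}; any Eulerian path must start and end at those)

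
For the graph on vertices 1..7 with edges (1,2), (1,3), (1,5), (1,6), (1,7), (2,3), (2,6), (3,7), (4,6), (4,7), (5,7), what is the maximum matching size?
3 (matching: (1,5), (2,6), (4,7); upper bound floor(n/2) = floor(7/2) = 3)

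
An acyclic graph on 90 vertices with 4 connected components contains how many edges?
86 (Each of the 4 component trees on V_i vertices has V_i - 1 edges; summing gives V - C = 90 - 4 = 86)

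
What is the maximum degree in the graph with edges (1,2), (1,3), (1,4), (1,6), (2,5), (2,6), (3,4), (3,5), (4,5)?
4 (attained at vertex 1)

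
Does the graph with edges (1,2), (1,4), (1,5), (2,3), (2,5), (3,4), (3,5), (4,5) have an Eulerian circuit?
No (4 vertices have odd degree: {1, 2, 3, 4}; Eulerian circuit requires 0)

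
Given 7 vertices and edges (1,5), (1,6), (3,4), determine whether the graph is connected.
No, it has 4 components: {1, 5, 6}, {2}, {3, 4}, {7}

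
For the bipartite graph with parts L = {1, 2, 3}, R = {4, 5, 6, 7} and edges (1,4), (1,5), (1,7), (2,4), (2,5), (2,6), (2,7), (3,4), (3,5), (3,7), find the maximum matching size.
3 (matching: (1,7), (2,6), (3,5); upper bound min(|L|,|R|) = min(3,4) = 3)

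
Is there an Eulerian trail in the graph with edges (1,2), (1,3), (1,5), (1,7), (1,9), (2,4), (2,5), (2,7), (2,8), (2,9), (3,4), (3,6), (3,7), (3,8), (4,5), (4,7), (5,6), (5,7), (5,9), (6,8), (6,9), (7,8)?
Yes (the graph is connected and exactly 2 vertices have odd degree: {1, 3}; any Eulerian path must start and end at those)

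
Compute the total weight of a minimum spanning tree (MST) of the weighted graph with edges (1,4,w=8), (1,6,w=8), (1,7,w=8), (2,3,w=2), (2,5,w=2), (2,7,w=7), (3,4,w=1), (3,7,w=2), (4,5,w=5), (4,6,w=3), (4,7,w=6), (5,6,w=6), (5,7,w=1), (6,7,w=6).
17 (MST edges: (1,7,w=8), (2,3,w=2), (2,5,w=2), (3,4,w=1), (4,6,w=3), (5,7,w=1); sum of weights 8 + 2 + 2 + 1 + 3 + 1 = 17)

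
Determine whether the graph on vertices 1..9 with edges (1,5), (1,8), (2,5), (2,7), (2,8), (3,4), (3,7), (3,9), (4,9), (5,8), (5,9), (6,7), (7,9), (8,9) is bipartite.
No (odd cycle of length 3: 8 -> 1 -> 5 -> 8)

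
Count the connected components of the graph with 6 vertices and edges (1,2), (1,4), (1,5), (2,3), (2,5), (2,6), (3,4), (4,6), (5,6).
1 (components: {1, 2, 3, 4, 5, 6})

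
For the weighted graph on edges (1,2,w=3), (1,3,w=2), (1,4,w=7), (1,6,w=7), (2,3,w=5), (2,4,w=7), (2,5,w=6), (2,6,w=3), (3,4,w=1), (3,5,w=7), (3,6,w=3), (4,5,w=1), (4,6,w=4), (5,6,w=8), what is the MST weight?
10 (MST edges: (1,2,w=3), (1,3,w=2), (2,6,w=3), (3,4,w=1), (4,5,w=1); sum of weights 3 + 2 + 3 + 1 + 1 = 10)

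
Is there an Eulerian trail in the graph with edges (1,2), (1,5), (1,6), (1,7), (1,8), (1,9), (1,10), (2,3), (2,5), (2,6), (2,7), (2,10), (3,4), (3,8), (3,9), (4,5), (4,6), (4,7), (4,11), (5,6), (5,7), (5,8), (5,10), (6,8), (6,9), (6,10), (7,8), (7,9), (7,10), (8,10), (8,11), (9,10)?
No (8 vertices have odd degree: {1, 4, 5, 6, 7, 8, 9, 10}; Eulerian path requires 0 or 2)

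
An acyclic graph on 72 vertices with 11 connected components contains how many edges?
61 (Each of the 11 component trees on V_i vertices has V_i - 1 edges; summing gives V - C = 72 - 11 = 61)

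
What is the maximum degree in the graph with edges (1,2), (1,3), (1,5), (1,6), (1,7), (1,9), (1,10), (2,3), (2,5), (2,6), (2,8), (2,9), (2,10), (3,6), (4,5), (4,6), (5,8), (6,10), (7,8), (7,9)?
7 (attained at vertices 1, 2)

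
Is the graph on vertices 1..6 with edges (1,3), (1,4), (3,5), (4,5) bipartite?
Yes. Partition: {1, 2, 5, 6}, {3, 4}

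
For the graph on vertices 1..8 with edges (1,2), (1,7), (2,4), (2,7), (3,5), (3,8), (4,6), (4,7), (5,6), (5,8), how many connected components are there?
1 (components: {1, 2, 3, 4, 5, 6, 7, 8})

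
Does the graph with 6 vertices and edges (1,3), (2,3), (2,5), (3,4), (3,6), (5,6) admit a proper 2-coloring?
Yes. Partition: {1, 2, 4, 6}, {3, 5}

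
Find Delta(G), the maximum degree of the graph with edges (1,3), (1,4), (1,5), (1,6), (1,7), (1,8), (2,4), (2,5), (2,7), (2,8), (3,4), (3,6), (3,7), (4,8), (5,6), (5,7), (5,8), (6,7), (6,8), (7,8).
6 (attained at vertices 1, 7, 8)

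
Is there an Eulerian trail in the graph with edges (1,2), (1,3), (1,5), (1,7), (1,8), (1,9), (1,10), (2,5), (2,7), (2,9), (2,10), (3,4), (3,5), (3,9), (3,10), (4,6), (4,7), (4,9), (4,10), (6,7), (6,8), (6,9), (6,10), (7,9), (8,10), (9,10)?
No (10 vertices have odd degree: {1, 2, 3, 4, 5, 6, 7, 8, 9, 10}; Eulerian path requires 0 or 2)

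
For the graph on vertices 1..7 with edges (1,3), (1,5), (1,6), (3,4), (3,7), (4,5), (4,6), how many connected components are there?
2 (components: {1, 3, 4, 5, 6, 7}, {2})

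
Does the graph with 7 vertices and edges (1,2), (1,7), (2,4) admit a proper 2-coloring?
Yes. Partition: {1, 3, 4, 5, 6}, {2, 7}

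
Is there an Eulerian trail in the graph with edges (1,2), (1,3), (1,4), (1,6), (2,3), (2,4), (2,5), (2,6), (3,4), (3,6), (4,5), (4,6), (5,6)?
No (4 vertices have odd degree: {2, 4, 5, 6}; Eulerian path requires 0 or 2)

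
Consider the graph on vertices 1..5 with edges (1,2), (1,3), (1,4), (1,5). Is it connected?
Yes (BFS from 1 visits [1, 2, 3, 4, 5] — all 5 vertices reached)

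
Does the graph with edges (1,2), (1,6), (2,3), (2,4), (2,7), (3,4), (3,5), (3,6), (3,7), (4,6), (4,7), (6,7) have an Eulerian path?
Yes (the graph is connected and exactly 2 vertices have odd degree: {3, 5}; any Eulerian path must start and end at those)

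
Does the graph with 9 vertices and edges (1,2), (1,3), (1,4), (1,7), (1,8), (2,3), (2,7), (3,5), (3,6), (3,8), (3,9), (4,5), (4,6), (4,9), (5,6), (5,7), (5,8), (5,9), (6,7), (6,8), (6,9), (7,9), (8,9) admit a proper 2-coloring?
No (odd cycle of length 3: 8 -> 1 -> 3 -> 8)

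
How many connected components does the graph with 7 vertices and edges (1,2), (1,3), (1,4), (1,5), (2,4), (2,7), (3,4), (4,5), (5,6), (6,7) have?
1 (components: {1, 2, 3, 4, 5, 6, 7})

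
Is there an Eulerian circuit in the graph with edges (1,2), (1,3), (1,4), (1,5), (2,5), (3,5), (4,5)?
Yes (the graph is connected and all 5 vertices have even degree)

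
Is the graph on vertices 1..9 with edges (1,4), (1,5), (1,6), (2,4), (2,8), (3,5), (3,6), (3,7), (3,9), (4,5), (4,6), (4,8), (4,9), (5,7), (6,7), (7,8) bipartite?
No (odd cycle of length 3: 5 -> 1 -> 4 -> 5)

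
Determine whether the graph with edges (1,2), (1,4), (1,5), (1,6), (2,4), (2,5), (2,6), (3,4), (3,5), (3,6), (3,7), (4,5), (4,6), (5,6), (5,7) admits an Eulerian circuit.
No (2 vertices have odd degree: {4, 6}; Eulerian circuit requires 0)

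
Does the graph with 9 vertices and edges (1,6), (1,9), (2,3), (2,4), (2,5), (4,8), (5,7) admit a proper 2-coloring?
Yes. Partition: {1, 2, 7, 8}, {3, 4, 5, 6, 9}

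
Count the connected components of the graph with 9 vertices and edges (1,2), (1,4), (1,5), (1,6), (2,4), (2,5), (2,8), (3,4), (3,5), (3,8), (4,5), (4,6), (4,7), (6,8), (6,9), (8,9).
1 (components: {1, 2, 3, 4, 5, 6, 7, 8, 9})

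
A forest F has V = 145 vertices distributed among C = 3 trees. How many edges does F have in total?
142 (Each of the 3 component trees on V_i vertices has V_i - 1 edges; summing gives V - C = 145 - 3 = 142)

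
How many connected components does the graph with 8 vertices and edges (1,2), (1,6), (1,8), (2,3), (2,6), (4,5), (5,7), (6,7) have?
1 (components: {1, 2, 3, 4, 5, 6, 7, 8})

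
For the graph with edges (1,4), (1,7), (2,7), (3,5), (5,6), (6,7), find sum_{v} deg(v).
12 (handshake: sum of degrees = 2|E| = 2 x 6 = 12)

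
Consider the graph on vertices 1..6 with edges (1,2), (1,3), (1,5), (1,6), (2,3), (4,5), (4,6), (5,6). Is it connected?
Yes (BFS from 1 visits [1, 2, 3, 5, 6, 4] — all 6 vertices reached)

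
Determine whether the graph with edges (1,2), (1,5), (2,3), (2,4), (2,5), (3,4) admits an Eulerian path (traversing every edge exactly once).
Yes — and in fact it has an Eulerian circuit (the graph is connected and all 5 vertices have even degree)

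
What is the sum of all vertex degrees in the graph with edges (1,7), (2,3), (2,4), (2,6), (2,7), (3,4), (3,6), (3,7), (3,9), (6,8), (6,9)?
22 (handshake: sum of degrees = 2|E| = 2 x 11 = 22)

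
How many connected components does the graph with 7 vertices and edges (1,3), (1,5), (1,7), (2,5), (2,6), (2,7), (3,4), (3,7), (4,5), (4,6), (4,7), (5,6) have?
1 (components: {1, 2, 3, 4, 5, 6, 7})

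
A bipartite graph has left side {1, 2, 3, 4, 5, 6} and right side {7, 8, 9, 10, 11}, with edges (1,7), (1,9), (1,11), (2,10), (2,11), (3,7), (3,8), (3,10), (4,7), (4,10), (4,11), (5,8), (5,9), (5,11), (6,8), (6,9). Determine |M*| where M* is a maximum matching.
5 (matching: (1,11), (2,10), (3,8), (4,7), (5,9); upper bound min(|L|,|R|) = min(6,5) = 5)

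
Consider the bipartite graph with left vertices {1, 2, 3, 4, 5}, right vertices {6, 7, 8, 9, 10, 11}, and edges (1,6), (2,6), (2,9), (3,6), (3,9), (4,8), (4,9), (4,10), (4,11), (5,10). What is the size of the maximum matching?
4 (matching: (1,6), (2,9), (4,11), (5,10); upper bound min(|L|,|R|) = min(5,6) = 5)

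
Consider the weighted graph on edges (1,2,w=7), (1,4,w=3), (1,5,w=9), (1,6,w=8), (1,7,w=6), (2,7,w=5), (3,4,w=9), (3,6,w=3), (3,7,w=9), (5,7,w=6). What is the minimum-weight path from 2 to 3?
14 (path: 2 -> 7 -> 3; weights 5 + 9 = 14)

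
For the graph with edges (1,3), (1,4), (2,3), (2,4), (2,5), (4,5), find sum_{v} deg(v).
12 (handshake: sum of degrees = 2|E| = 2 x 6 = 12)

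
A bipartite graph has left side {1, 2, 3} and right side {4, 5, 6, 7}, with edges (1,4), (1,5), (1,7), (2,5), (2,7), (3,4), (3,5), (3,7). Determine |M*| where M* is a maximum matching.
3 (matching: (1,7), (2,5), (3,4); upper bound min(|L|,|R|) = min(3,4) = 3)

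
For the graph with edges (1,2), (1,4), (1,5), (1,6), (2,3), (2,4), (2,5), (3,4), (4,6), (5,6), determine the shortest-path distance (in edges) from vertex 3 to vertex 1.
2 (path: 3 -> 2 -> 1, 2 edges)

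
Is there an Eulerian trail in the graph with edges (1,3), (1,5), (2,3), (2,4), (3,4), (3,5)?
Yes — and in fact it has an Eulerian circuit (the graph is connected and all 5 vertices have even degree)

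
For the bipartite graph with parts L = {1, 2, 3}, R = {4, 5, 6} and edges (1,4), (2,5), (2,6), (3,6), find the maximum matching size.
3 (matching: (1,4), (2,5), (3,6); upper bound min(|L|,|R|) = min(3,3) = 3)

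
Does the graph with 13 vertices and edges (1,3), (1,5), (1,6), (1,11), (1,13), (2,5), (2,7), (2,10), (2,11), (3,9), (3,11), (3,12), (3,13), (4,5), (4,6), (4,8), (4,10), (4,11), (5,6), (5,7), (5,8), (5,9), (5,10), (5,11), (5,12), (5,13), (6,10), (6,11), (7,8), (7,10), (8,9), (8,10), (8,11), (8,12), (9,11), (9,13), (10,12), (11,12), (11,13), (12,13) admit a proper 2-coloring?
No (odd cycle of length 3: 11 -> 1 -> 13 -> 11)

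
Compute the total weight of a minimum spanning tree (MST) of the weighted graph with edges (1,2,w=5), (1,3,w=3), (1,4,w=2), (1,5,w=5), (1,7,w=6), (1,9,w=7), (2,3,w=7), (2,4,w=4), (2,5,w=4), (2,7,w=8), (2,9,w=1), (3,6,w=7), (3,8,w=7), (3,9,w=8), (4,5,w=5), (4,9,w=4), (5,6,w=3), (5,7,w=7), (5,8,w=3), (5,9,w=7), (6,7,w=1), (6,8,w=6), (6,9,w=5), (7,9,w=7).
21 (MST edges: (1,3,w=3), (1,4,w=2), (2,4,w=4), (2,5,w=4), (2,9,w=1), (5,6,w=3), (5,8,w=3), (6,7,w=1); sum of weights 3 + 2 + 4 + 4 + 1 + 3 + 3 + 1 = 21)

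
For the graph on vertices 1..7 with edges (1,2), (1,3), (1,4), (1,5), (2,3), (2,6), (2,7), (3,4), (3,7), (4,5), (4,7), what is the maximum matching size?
3 (matching: (1,5), (2,6), (3,7); upper bound floor(n/2) = floor(7/2) = 3)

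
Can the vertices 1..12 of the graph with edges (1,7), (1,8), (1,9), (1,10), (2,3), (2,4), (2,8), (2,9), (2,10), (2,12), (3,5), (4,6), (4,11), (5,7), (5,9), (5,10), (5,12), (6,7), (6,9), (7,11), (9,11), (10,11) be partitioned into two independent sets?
Yes. Partition: {1, 2, 5, 6, 11}, {3, 4, 7, 8, 9, 10, 12}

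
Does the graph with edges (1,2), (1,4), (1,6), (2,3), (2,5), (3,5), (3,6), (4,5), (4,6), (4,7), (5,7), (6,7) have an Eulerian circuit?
No (4 vertices have odd degree: {1, 2, 3, 7}; Eulerian circuit requires 0)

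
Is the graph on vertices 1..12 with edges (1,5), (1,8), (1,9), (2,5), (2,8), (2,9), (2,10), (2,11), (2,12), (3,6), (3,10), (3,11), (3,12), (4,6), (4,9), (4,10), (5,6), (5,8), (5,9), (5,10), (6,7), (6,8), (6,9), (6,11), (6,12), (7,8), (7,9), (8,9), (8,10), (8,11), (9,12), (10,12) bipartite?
No (odd cycle of length 3: 8 -> 1 -> 9 -> 8)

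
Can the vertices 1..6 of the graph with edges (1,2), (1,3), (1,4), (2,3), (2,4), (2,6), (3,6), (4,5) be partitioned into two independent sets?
No (odd cycle of length 3: 3 -> 1 -> 2 -> 3)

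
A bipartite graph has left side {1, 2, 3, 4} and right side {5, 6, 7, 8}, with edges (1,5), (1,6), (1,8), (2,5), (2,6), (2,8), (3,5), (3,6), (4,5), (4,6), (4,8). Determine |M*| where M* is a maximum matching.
3 (matching: (1,8), (2,6), (3,5); upper bound min(|L|,|R|) = min(4,4) = 4)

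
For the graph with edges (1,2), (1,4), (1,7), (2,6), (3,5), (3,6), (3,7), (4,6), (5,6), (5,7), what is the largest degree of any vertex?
4 (attained at vertex 6)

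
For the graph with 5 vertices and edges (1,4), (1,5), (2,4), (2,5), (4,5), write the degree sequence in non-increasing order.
[3, 3, 2, 2, 0] (degrees: deg(1)=2, deg(2)=2, deg(3)=0, deg(4)=3, deg(5)=3)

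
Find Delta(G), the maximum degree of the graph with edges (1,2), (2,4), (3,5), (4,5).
2 (attained at vertices 2, 4, 5)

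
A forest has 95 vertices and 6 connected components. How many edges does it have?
89 (Each of the 6 component trees on V_i vertices has V_i - 1 edges; summing gives V - C = 95 - 6 = 89)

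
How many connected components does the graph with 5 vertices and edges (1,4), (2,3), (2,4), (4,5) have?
1 (components: {1, 2, 3, 4, 5})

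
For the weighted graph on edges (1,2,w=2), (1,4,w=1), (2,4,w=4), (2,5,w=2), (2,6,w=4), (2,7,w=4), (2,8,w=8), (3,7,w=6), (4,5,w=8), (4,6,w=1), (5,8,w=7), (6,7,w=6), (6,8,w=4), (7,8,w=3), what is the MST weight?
19 (MST edges: (1,2,w=2), (1,4,w=1), (2,5,w=2), (2,7,w=4), (3,7,w=6), (4,6,w=1), (7,8,w=3); sum of weights 2 + 1 + 2 + 4 + 6 + 1 + 3 = 19)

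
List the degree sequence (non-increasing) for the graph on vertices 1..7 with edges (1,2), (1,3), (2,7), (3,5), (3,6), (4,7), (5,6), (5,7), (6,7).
[4, 3, 3, 3, 2, 2, 1] (degrees: deg(1)=2, deg(2)=2, deg(3)=3, deg(4)=1, deg(5)=3, deg(6)=3, deg(7)=4)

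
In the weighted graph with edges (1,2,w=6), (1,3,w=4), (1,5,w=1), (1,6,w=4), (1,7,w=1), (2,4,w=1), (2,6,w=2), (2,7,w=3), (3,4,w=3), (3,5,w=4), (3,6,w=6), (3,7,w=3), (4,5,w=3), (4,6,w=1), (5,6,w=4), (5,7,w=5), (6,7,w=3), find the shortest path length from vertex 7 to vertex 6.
3 (path: 7 -> 6; weights 3 = 3)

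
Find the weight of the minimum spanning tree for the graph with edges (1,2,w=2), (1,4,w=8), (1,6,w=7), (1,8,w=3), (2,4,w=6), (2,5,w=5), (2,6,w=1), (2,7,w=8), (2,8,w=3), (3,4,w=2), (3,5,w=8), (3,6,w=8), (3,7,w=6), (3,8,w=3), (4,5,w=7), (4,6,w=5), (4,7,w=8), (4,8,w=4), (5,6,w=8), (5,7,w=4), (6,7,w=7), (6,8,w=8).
20 (MST edges: (1,2,w=2), (1,8,w=3), (2,5,w=5), (2,6,w=1), (3,4,w=2), (3,8,w=3), (5,7,w=4); sum of weights 2 + 3 + 5 + 1 + 2 + 3 + 4 = 20)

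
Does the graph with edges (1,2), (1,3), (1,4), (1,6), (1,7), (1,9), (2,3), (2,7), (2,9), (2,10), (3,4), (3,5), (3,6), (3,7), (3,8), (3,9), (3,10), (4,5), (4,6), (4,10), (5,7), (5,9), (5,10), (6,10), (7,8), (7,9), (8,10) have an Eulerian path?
No (6 vertices have odd degree: {2, 3, 4, 5, 8, 9}; Eulerian path requires 0 or 2)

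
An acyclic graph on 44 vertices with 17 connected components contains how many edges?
27 (Each of the 17 component trees on V_i vertices has V_i - 1 edges; summing gives V - C = 44 - 17 = 27)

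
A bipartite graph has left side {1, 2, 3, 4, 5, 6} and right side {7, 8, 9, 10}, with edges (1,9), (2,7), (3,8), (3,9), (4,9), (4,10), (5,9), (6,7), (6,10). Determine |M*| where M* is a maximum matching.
4 (matching: (1,9), (2,7), (3,8), (4,10); upper bound min(|L|,|R|) = min(6,4) = 4)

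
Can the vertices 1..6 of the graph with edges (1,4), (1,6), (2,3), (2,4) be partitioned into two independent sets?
Yes. Partition: {1, 2, 5}, {3, 4, 6}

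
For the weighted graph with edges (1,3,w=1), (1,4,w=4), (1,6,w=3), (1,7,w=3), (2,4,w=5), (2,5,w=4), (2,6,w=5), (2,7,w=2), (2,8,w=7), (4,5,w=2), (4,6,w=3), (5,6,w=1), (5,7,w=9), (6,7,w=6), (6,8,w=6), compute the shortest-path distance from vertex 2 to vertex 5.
4 (path: 2 -> 5; weights 4 = 4)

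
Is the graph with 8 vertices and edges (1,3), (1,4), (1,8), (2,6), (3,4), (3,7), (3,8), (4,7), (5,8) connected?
No, it has 2 components: {1, 3, 4, 5, 7, 8}, {2, 6}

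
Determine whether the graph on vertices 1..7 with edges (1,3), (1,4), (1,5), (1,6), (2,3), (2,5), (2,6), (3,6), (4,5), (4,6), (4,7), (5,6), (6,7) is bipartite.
No (odd cycle of length 3: 4 -> 1 -> 6 -> 4)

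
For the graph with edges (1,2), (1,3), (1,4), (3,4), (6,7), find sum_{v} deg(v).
10 (handshake: sum of degrees = 2|E| = 2 x 5 = 10)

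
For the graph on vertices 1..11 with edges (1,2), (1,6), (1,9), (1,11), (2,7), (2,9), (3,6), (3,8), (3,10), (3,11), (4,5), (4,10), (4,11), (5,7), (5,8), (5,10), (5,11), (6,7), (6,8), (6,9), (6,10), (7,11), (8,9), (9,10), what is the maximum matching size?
5 (matching: (1,6), (2,7), (3,11), (5,10), (8,9); upper bound floor(n/2) = floor(11/2) = 5)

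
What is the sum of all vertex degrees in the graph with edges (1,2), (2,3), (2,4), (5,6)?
8 (handshake: sum of degrees = 2|E| = 2 x 4 = 8)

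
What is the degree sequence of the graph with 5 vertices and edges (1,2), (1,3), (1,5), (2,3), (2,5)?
[3, 3, 2, 2, 0] (degrees: deg(1)=3, deg(2)=3, deg(3)=2, deg(4)=0, deg(5)=2)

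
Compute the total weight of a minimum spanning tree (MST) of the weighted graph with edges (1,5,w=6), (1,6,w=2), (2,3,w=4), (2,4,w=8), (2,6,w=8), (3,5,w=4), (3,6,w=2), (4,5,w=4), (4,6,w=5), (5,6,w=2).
14 (MST edges: (1,6,w=2), (2,3,w=4), (3,6,w=2), (4,5,w=4), (5,6,w=2); sum of weights 2 + 4 + 2 + 4 + 2 = 14)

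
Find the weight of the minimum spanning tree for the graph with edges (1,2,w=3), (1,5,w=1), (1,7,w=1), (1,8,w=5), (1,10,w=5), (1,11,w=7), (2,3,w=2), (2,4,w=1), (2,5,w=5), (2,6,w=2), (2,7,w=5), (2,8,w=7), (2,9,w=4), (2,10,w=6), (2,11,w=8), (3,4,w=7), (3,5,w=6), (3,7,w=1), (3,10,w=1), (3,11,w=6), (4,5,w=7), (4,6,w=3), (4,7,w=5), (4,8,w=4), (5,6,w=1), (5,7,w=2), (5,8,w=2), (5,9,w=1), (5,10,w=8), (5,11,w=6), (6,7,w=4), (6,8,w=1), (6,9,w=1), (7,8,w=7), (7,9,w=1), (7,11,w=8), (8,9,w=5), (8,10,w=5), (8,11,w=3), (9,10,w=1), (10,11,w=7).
13 (MST edges: (1,5,w=1), (1,7,w=1), (2,3,w=2), (2,4,w=1), (3,7,w=1), (3,10,w=1), (5,6,w=1), (5,9,w=1), (6,8,w=1), (8,11,w=3); sum of weights 1 + 1 + 2 + 1 + 1 + 1 + 1 + 1 + 1 + 3 = 13)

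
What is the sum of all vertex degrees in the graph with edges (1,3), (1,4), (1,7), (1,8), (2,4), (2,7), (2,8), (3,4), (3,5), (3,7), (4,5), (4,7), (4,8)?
26 (handshake: sum of degrees = 2|E| = 2 x 13 = 26)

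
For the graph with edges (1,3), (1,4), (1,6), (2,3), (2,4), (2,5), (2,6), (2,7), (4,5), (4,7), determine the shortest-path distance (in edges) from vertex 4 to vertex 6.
2 (path: 4 -> 1 -> 6, 2 edges)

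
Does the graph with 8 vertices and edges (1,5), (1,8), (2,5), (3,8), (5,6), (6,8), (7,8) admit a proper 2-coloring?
Yes. Partition: {1, 2, 3, 4, 6, 7}, {5, 8}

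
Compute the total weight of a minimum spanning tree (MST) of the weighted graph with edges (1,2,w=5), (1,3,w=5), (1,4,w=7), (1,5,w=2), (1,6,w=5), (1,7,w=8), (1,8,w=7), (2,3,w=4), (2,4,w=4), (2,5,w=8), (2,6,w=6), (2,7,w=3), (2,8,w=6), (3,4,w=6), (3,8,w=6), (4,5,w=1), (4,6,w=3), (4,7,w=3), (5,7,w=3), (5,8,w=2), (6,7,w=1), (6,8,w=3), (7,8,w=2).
15 (MST edges: (1,5,w=2), (2,3,w=4), (2,7,w=3), (4,5,w=1), (5,8,w=2), (6,7,w=1), (7,8,w=2); sum of weights 2 + 4 + 3 + 1 + 2 + 1 + 2 = 15)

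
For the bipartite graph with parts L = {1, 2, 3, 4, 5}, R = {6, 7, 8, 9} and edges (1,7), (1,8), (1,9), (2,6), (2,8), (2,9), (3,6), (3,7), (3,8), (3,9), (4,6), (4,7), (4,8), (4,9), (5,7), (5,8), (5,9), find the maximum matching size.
4 (matching: (1,9), (2,8), (3,7), (4,6); upper bound min(|L|,|R|) = min(5,4) = 4)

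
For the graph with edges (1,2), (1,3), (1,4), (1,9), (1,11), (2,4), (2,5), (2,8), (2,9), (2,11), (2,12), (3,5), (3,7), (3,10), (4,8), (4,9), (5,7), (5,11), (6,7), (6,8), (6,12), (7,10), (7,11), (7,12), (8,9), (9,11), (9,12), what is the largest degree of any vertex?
7 (attained at vertex 2)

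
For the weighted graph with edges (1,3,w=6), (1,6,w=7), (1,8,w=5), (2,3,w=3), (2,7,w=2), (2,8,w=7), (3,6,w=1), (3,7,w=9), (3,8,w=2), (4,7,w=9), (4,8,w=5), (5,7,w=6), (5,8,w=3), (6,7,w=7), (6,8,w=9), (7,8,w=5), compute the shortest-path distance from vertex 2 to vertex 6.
4 (path: 2 -> 3 -> 6; weights 3 + 1 = 4)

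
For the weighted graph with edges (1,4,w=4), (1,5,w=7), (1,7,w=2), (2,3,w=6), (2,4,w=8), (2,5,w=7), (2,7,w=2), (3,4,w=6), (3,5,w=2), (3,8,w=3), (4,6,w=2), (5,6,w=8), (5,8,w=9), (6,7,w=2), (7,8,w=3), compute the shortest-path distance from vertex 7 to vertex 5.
8 (path: 7 -> 8 -> 3 -> 5; weights 3 + 3 + 2 = 8)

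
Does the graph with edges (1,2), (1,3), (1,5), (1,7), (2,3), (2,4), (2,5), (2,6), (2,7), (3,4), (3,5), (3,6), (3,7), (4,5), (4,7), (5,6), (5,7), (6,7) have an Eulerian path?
Yes — and in fact it has an Eulerian circuit (the graph is connected and all 7 vertices have even degree)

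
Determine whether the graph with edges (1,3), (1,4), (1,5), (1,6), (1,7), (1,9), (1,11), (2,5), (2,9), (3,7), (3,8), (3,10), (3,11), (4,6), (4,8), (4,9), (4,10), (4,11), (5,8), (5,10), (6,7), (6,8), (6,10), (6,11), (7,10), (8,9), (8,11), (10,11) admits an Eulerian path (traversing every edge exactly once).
Yes (the graph is connected and exactly 2 vertices have odd degree: {1, 3}; any Eulerian path must start and end at those)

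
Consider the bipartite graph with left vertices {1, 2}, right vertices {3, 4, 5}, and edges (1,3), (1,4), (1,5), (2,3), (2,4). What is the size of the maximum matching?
2 (matching: (1,5), (2,4); upper bound min(|L|,|R|) = min(2,3) = 2)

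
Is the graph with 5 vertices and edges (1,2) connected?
No, it has 4 components: {1, 2}, {3}, {4}, {5}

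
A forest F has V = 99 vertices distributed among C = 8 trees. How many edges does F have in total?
91 (Each of the 8 component trees on V_i vertices has V_i - 1 edges; summing gives V - C = 99 - 8 = 91)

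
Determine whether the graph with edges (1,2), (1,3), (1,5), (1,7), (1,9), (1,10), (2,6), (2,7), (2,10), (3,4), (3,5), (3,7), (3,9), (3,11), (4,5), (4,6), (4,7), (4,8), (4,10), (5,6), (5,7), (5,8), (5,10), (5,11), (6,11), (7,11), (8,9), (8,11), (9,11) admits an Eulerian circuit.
Yes (the graph is connected and all 11 vertices have even degree)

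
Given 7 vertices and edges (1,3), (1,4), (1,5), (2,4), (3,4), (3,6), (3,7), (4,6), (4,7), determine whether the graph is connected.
Yes (BFS from 1 visits [1, 3, 4, 5, 6, 7, 2] — all 7 vertices reached)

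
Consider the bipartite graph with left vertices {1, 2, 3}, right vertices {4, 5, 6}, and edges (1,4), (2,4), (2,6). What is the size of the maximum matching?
2 (matching: (1,4), (2,6); upper bound min(|L|,|R|) = min(3,3) = 3)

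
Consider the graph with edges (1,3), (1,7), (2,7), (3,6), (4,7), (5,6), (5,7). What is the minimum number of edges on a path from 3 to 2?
3 (path: 3 -> 1 -> 7 -> 2, 3 edges)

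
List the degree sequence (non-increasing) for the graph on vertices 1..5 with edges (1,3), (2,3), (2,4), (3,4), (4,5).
[3, 3, 2, 1, 1] (degrees: deg(1)=1, deg(2)=2, deg(3)=3, deg(4)=3, deg(5)=1)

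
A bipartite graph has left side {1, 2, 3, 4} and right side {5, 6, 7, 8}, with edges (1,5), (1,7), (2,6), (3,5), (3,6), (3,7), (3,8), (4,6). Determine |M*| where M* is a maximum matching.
3 (matching: (1,7), (2,6), (3,8); upper bound min(|L|,|R|) = min(4,4) = 4)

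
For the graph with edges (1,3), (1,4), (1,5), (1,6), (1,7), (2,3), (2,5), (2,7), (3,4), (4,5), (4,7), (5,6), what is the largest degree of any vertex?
5 (attained at vertex 1)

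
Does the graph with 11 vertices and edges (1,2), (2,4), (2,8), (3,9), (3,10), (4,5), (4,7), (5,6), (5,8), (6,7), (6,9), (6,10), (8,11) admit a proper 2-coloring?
Yes. Partition: {1, 3, 4, 6, 8}, {2, 5, 7, 9, 10, 11}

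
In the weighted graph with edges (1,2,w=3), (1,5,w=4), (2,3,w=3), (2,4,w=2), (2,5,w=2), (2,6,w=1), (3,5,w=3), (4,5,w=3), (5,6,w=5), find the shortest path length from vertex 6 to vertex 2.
1 (path: 6 -> 2; weights 1 = 1)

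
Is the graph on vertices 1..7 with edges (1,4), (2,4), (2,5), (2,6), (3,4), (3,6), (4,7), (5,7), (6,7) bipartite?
Yes. Partition: {1, 2, 3, 7}, {4, 5, 6}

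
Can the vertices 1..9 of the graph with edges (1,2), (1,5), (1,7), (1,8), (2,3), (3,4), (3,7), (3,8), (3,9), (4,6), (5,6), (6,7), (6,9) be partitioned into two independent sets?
Yes. Partition: {1, 3, 6}, {2, 4, 5, 7, 8, 9}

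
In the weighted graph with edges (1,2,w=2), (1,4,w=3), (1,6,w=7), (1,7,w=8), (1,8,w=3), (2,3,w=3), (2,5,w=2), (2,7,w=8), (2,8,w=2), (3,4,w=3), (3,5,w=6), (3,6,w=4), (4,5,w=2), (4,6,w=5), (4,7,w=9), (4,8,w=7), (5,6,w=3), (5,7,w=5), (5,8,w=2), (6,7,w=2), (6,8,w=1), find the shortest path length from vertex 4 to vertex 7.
7 (path: 4 -> 5 -> 7; weights 2 + 5 = 7)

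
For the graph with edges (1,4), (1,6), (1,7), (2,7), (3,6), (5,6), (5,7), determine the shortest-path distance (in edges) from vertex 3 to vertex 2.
4 (path: 3 -> 6 -> 1 -> 7 -> 2, 4 edges)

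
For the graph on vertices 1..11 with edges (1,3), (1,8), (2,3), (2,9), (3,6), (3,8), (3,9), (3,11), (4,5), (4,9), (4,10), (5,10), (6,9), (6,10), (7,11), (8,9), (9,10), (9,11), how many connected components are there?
1 (components: {1, 2, 3, 4, 5, 6, 7, 8, 9, 10, 11})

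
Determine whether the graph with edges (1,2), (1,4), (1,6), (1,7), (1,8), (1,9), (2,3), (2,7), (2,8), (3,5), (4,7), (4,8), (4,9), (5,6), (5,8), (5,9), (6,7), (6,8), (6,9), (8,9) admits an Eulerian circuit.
No (2 vertices have odd degree: {6, 9}; Eulerian circuit requires 0)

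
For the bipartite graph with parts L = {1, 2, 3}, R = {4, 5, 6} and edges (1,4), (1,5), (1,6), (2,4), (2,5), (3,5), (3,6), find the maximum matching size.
3 (matching: (1,6), (2,4), (3,5); upper bound min(|L|,|R|) = min(3,3) = 3)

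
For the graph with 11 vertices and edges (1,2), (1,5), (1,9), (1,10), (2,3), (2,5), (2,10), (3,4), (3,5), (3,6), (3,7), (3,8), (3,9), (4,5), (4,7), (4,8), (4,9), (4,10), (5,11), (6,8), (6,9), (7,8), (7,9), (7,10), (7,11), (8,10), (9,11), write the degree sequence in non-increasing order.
[7, 6, 6, 6, 5, 5, 5, 4, 4, 3, 3] (degrees: deg(1)=4, deg(2)=4, deg(3)=7, deg(4)=6, deg(5)=5, deg(6)=3, deg(7)=6, deg(8)=5, deg(9)=6, deg(10)=5, deg(11)=3)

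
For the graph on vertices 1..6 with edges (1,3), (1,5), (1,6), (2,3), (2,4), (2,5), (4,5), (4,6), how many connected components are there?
1 (components: {1, 2, 3, 4, 5, 6})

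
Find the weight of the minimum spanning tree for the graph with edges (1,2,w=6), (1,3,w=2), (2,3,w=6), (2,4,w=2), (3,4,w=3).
7 (MST edges: (1,3,w=2), (2,4,w=2), (3,4,w=3); sum of weights 2 + 2 + 3 = 7)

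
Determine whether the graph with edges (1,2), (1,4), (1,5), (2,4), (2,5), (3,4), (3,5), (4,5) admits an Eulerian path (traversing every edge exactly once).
Yes (the graph is connected and exactly 2 vertices have odd degree: {1, 2}; any Eulerian path must start and end at those)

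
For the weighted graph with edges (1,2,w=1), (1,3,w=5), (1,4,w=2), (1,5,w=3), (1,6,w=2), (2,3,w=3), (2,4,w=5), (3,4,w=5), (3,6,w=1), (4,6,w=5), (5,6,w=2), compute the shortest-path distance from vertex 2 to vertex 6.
3 (path: 2 -> 1 -> 6; weights 1 + 2 = 3)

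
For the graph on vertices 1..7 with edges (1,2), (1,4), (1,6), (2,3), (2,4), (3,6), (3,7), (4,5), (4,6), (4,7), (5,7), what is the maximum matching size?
3 (matching: (1,6), (3,7), (4,5); upper bound floor(n/2) = floor(7/2) = 3)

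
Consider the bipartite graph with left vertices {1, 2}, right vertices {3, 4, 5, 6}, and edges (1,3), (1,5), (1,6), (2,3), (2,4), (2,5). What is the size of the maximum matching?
2 (matching: (1,6), (2,5); upper bound min(|L|,|R|) = min(2,4) = 2)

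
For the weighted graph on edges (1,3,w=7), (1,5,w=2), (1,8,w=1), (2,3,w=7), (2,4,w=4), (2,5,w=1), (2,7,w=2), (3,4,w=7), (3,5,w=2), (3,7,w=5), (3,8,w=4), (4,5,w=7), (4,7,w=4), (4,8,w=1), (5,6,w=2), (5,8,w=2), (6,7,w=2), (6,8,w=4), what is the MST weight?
11 (MST edges: (1,5,w=2), (1,8,w=1), (2,5,w=1), (2,7,w=2), (3,5,w=2), (4,8,w=1), (5,6,w=2); sum of weights 2 + 1 + 1 + 2 + 2 + 1 + 2 = 11)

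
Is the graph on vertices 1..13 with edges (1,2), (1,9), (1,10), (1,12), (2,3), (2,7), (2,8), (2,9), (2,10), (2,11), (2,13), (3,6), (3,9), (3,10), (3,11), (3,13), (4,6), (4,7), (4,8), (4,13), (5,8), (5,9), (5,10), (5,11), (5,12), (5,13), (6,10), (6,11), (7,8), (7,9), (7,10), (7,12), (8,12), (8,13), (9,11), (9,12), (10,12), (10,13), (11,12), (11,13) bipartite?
No (odd cycle of length 3: 2 -> 1 -> 9 -> 2)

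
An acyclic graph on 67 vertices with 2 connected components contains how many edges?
65 (Each of the 2 component trees on V_i vertices has V_i - 1 edges; summing gives V - C = 67 - 2 = 65)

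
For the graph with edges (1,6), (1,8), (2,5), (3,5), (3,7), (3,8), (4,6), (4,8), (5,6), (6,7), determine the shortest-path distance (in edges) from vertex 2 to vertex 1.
3 (path: 2 -> 5 -> 6 -> 1, 3 edges)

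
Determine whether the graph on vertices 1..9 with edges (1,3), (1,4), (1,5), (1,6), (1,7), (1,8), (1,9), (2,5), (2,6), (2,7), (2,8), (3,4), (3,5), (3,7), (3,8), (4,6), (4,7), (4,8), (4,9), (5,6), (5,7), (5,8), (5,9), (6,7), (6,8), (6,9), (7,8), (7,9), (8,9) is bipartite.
No (odd cycle of length 3: 8 -> 1 -> 5 -> 8)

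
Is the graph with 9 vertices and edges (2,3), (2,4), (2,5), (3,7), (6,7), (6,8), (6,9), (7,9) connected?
No, it has 2 components: {1}, {2, 3, 4, 5, 6, 7, 8, 9}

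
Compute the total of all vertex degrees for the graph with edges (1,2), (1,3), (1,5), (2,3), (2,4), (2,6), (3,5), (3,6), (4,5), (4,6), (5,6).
22 (handshake: sum of degrees = 2|E| = 2 x 11 = 22)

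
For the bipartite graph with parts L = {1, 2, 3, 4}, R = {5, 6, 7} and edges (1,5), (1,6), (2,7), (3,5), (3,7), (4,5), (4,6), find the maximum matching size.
3 (matching: (1,6), (2,7), (3,5); upper bound min(|L|,|R|) = min(4,3) = 3)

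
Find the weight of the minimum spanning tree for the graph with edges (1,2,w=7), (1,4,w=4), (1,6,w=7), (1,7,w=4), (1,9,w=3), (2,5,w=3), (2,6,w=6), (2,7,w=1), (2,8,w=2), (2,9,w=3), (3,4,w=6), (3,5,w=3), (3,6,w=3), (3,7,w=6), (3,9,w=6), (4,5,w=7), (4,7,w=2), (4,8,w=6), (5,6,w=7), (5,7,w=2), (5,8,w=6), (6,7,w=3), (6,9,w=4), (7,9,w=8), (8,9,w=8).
19 (MST edges: (1,9,w=3), (2,7,w=1), (2,8,w=2), (2,9,w=3), (3,5,w=3), (3,6,w=3), (4,7,w=2), (5,7,w=2); sum of weights 3 + 1 + 2 + 3 + 3 + 3 + 2 + 2 = 19)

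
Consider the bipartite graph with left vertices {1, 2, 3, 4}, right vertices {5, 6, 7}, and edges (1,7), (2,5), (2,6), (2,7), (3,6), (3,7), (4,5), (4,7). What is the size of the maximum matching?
3 (matching: (1,7), (2,6), (4,5); upper bound min(|L|,|R|) = min(4,3) = 3)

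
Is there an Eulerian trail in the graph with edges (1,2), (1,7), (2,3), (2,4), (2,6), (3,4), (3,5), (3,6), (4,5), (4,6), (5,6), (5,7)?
Yes — and in fact it has an Eulerian circuit (the graph is connected and all 7 vertices have even degree)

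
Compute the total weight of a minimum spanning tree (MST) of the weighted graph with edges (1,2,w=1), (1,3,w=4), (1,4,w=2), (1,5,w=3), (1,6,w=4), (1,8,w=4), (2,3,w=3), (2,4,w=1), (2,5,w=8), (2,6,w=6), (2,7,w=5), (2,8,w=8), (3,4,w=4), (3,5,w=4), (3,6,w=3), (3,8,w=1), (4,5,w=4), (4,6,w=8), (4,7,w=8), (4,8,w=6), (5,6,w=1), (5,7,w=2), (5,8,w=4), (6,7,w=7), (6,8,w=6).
12 (MST edges: (1,2,w=1), (1,5,w=3), (2,3,w=3), (2,4,w=1), (3,8,w=1), (5,6,w=1), (5,7,w=2); sum of weights 1 + 3 + 3 + 1 + 1 + 1 + 2 = 12)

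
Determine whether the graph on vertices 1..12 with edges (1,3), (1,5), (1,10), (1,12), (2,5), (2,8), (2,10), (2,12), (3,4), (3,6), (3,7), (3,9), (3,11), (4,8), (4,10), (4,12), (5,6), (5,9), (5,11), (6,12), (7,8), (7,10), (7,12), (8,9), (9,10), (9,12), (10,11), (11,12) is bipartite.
Yes. Partition: {1, 2, 4, 6, 7, 9, 11}, {3, 5, 8, 10, 12}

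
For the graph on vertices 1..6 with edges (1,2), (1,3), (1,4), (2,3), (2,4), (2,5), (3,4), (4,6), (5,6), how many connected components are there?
1 (components: {1, 2, 3, 4, 5, 6})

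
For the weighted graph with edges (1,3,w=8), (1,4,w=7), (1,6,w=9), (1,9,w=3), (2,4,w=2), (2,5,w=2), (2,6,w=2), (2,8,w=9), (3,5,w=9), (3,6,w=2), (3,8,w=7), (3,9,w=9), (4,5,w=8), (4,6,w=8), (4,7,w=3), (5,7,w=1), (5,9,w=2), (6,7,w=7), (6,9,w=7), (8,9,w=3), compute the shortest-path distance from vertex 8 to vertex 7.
6 (path: 8 -> 9 -> 5 -> 7; weights 3 + 2 + 1 = 6)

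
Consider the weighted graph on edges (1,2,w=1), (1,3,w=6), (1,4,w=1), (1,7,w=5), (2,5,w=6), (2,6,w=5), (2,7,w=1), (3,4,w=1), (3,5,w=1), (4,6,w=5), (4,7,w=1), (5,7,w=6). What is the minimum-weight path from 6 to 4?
5 (path: 6 -> 4; weights 5 = 5)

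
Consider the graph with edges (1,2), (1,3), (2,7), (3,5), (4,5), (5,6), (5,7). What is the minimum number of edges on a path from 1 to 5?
2 (path: 1 -> 3 -> 5, 2 edges)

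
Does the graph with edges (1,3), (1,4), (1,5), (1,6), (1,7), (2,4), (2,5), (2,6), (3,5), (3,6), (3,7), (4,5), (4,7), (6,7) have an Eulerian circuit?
No (2 vertices have odd degree: {1, 2}; Eulerian circuit requires 0)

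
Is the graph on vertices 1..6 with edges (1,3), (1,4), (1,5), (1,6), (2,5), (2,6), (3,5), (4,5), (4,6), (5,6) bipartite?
No (odd cycle of length 3: 5 -> 1 -> 3 -> 5)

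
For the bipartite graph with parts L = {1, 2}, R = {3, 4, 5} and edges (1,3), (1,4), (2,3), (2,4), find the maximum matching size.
2 (matching: (1,4), (2,3); upper bound min(|L|,|R|) = min(2,3) = 2)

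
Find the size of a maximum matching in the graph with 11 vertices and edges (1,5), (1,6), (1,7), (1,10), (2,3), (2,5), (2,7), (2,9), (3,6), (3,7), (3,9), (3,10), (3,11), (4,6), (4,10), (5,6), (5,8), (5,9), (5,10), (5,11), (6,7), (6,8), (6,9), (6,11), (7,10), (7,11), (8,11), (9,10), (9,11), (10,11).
5 (matching: (1,7), (3,9), (4,6), (5,10), (8,11); upper bound floor(n/2) = floor(11/2) = 5)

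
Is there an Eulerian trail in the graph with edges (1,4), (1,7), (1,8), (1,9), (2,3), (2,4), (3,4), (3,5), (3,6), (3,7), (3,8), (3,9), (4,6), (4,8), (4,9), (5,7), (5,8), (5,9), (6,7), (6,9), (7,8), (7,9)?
Yes (the graph is connected and exactly 2 vertices have odd degree: {3, 8}; any Eulerian path must start and end at those)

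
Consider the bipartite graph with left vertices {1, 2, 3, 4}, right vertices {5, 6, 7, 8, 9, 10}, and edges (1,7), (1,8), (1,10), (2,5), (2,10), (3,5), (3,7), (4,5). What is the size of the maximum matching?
4 (matching: (1,8), (2,10), (3,7), (4,5); upper bound min(|L|,|R|) = min(4,6) = 4)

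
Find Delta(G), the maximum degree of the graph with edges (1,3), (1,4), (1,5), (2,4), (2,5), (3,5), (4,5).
4 (attained at vertex 5)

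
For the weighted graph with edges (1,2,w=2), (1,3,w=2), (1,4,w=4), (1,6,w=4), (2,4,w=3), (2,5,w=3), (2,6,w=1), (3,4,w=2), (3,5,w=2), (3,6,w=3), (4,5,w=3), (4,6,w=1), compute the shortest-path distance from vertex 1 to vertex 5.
4 (path: 1 -> 3 -> 5; weights 2 + 2 = 4)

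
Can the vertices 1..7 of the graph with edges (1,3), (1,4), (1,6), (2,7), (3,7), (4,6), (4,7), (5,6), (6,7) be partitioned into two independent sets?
No (odd cycle of length 3: 6 -> 1 -> 4 -> 6)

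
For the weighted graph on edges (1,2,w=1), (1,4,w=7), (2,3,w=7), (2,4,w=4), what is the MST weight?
12 (MST edges: (1,2,w=1), (2,3,w=7), (2,4,w=4); sum of weights 1 + 7 + 4 = 12)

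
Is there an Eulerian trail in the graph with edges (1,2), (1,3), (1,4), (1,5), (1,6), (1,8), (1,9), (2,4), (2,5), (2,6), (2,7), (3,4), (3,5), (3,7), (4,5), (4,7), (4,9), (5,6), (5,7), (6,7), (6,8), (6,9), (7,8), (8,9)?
Yes (the graph is connected and exactly 2 vertices have odd degree: {1, 2}; any Eulerian path must start and end at those)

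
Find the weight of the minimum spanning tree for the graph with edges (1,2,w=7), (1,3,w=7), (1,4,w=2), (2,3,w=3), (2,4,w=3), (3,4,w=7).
8 (MST edges: (1,4,w=2), (2,3,w=3), (2,4,w=3); sum of weights 2 + 3 + 3 = 8)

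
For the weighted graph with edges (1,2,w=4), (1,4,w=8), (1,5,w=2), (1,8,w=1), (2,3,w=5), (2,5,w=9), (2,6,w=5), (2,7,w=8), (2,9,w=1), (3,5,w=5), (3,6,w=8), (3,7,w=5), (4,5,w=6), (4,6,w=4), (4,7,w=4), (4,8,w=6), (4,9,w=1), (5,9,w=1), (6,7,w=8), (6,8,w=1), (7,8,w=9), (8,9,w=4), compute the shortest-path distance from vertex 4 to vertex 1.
4 (path: 4 -> 9 -> 5 -> 1; weights 1 + 1 + 2 = 4)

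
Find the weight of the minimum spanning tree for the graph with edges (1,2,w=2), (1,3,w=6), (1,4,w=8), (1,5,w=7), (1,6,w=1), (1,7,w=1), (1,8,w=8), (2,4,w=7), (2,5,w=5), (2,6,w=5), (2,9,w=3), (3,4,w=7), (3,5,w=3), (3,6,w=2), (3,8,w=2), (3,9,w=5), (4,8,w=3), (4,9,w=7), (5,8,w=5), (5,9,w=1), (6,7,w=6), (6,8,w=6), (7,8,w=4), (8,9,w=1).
13 (MST edges: (1,2,w=2), (1,6,w=1), (1,7,w=1), (3,6,w=2), (3,8,w=2), (4,8,w=3), (5,9,w=1), (8,9,w=1); sum of weights 2 + 1 + 1 + 2 + 2 + 3 + 1 + 1 = 13)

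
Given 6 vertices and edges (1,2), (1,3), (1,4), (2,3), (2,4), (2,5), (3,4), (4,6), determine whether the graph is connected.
Yes (BFS from 1 visits [1, 2, 3, 4, 5, 6] — all 6 vertices reached)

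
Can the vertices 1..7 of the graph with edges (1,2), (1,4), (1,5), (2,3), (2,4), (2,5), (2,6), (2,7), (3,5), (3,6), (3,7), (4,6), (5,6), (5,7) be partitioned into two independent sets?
No (odd cycle of length 3: 2 -> 1 -> 5 -> 2)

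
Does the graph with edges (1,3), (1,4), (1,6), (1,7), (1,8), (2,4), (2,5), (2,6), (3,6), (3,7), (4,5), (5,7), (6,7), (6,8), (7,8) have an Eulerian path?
No (8 vertices have odd degree: {1, 2, 3, 4, 5, 6, 7, 8}; Eulerian path requires 0 or 2)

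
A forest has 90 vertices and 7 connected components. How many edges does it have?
83 (Each of the 7 component trees on V_i vertices has V_i - 1 edges; summing gives V - C = 90 - 7 = 83)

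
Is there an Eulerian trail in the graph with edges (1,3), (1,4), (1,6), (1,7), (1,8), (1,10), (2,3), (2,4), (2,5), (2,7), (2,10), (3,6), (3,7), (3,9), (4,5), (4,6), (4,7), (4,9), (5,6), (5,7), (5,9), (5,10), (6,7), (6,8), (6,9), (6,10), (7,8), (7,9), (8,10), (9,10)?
Yes (the graph is connected and exactly 2 vertices have odd degree: {2, 3}; any Eulerian path must start and end at those)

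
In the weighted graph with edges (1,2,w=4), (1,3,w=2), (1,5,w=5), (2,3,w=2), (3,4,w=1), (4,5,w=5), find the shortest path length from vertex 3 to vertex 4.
1 (path: 3 -> 4; weights 1 = 1)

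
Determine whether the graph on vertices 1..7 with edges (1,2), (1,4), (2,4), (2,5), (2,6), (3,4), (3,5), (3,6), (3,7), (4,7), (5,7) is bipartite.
No (odd cycle of length 3: 4 -> 1 -> 2 -> 4)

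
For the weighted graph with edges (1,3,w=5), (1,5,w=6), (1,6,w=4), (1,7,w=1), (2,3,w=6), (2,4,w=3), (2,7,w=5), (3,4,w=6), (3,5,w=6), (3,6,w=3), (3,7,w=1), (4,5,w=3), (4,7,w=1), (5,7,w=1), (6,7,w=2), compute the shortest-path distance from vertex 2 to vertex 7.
4 (path: 2 -> 4 -> 7; weights 3 + 1 = 4)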